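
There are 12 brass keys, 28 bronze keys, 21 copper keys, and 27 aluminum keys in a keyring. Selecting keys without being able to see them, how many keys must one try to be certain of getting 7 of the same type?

25

Treat the 4 types as pigeonholes.
The worst case takes 6 keys of each type without reaching 7 of any: 4 × 6 = 24.
The next key must bring some type to 7, so 24 + 1 = 25.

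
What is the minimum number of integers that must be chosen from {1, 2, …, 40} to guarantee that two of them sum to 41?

Partition {1, …, 40} into 20 pairs: {1,40}, {2,39}, …, {20,21}.
Choosing 20 integers — say the integers 1 through 20 — takes one from each pair and avoids the property.
Choosing 21 forces two into the same pair by pigeonhole, and those sum to 41. So 21.

21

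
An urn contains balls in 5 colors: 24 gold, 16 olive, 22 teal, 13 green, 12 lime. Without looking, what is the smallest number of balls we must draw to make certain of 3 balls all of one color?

The worst case takes 2 balls of each color without reaching 3 of any: 5 × 2 = 10.
The next ball must bring some color to 3, so 10 + 1 = 11.

11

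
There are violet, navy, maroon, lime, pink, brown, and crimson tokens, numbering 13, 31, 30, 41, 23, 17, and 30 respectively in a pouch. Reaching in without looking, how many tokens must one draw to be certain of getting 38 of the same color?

Treat the 7 colors as pigeonholes.
In the worst case we take at most 37 of each color, but all 13 violet, all 31 navy, all 30 maroon, all 23 pink, all 17 brown, and all 30 crimson (fewer than 37), giving 13 + 31 + 30 + 37 + 23 + 17 + 30 = 181.
One more token then forces some color to 38, so 181 + 1 = 182.

182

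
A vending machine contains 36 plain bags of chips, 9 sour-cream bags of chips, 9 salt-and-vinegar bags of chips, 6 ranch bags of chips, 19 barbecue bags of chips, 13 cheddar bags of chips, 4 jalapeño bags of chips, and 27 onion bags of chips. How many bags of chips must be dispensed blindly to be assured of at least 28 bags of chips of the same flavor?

In the worst case we take at most 27 of each flavor, but all 9 sour-cream, all 9 salt-and-vinegar, all 6 ranch, all 19 barbecue, all 13 cheddar, and all 4 jalapeño (fewer than 27), giving 27 + 9 + 9 + 6 + 19 + 13 + 4 + 27 = 114.
One more bag of chips then forces some flavor to 28, so 114 + 1 = 115.

115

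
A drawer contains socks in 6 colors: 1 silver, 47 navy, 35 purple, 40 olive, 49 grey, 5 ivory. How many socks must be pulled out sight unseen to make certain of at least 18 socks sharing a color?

75

Treat the 6 colors as pigeonholes.
In the worst case we take at most 17 of each color, but all 1 silver and all 5 ivory (fewer than 17), giving 1 + 17 + 17 + 17 + 17 + 5 = 74.
One more sock then forces some color to 18, so 74 + 1 = 75.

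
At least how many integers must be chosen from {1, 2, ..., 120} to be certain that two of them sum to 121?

61

Partition {1, …, 120} into 60 pairs: {1,120}, {2,119}, …, {60,61}.
Choosing 60 integers — say the integers 1 through 60 — takes one from each pair and avoids the property.
Choosing 61 forces two into the same pair by pigeonhole, and those sum to 121. So 61.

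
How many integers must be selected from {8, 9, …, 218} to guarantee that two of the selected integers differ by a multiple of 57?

Group the integers by remainder mod 57; there are 57 residue classes, each nonempty in this range.
Choosing one from each class (57 integers) avoids any shared remainder.
One more choice must repeat a class, so two differ by a multiple of 57. Hence 57 + 1 = 58.

58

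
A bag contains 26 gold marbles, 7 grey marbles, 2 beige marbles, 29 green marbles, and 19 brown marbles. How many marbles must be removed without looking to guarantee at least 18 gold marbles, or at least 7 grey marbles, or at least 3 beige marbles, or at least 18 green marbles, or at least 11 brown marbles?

The worst case stops just short of every target: 17 gold, 6 grey, 2 beige, 17 green, 10 brown — 17 + 6 + 2 + 17 + 10 = 52 marbles.
One more marble must push some color to its target, so 52 + 1 = 53.

53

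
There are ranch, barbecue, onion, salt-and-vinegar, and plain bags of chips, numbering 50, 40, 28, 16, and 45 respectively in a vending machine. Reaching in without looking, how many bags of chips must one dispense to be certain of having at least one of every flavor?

The hardest flavor to obtain is salt-and-vinegar: we could draw every other bag of chips first — 179 − 16 = 163 bags of chips — without a single salt-and-vinegar one.
The next draw must be salt-and-vinegar, so 163 + 1 = 164.

164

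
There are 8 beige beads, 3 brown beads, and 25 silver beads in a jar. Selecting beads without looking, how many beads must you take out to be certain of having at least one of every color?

The hardest color to obtain is brown: we could draw every other bead first — 36 − 3 = 33 beads — without a single brown one.
The next draw must be brown, so 33 + 1 = 34.

34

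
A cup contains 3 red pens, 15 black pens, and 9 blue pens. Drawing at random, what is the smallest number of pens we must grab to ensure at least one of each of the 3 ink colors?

The hardest ink color to obtain is red: we could draw every other pen first — 27 − 3 = 24 pens — without a single red one.
The next draw must be red, so 24 + 1 = 25.

25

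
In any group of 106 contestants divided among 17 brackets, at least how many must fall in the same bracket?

The 106 contestants fall into 17 brackets.
If each of the 17 brackets held at most 6, the total would be at most 17 × 6 = 102 < 106, a contradiction.
So at least one holds ⌈106/17⌉ = 7.

7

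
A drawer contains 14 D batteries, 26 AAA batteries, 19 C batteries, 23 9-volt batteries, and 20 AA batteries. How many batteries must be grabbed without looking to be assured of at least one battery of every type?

The hardest type to obtain is D: we could draw every other battery first — 102 − 14 = 88 batteries — without a single D one.
The next draw must be D, so 88 + 1 = 89.

89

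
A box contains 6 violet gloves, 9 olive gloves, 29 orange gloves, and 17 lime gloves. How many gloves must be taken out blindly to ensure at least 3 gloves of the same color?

9

The worst case takes 2 gloves of each color without reaching 3 of any: 4 × 2 = 8.
The next glove must bring some color to 3, so 8 + 1 = 9.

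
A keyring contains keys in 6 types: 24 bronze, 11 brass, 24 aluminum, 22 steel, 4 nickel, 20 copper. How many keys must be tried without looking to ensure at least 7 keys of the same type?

In the worst case we take at most 6 of each type, but all 4 nickel (fewer than 6), giving 6 + 6 + 6 + 6 + 4 + 6 = 34.
One more key then forces some type to 7, so 34 + 1 = 35.

35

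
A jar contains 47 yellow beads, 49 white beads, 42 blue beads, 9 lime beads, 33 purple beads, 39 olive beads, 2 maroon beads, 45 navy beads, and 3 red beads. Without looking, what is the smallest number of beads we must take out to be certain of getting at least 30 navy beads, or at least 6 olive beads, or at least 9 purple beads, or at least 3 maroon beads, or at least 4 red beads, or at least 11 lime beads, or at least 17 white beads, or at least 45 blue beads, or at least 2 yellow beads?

116

The worst case stops just short of every target: 1 yellow, 16 white, all 42 blue, all 9 lime, 8 purple, 5 olive, 2 maroon, 29 navy, 3 red — 1 + 16 + 42 + 9 + 8 + 5 + 2 + 29 + 3 = 115 beads.
One more bead must push some color to its target, so 115 + 1 = 116.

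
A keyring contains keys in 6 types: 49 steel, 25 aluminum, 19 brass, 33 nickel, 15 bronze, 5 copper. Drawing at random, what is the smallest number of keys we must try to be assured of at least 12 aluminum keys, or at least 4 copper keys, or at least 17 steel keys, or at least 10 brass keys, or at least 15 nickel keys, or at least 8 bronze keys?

The worst case stops just short of every target: 16 steel, 11 aluminum, 9 brass, 14 nickel, 7 bronze, 3 copper — 16 + 11 + 9 + 14 + 7 + 3 = 60 keys.
One more key must push some type to its target, so 60 + 1 = 61.

61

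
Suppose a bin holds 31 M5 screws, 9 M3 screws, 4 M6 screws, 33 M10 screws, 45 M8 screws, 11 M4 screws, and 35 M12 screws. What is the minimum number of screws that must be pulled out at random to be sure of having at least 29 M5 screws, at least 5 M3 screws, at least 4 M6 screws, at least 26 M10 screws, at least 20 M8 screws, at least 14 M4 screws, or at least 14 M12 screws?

The worst case stops just short of every target: 28 M5, 4 M3, 3 M6, 25 M10, 19 M8, all 11 M4, 13 M12 — 28 + 4 + 3 + 25 + 19 + 11 + 13 = 103 screws.
One more screw must push some size to its target, so 103 + 1 = 104.

104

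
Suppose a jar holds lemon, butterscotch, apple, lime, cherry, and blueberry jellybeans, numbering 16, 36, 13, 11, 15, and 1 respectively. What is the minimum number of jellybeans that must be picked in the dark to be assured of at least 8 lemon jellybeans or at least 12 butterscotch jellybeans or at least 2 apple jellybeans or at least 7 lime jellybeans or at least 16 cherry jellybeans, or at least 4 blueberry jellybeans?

The worst case stops just short of every target: 7 lemon, 11 butterscotch, 1 apple, 6 lime, 15 cherry, all 1 blueberry — 7 + 11 + 1 + 6 + 15 + 1 = 41 jellybeans.
One more jellybean must push some flavor to its target, so 41 + 1 = 42.

42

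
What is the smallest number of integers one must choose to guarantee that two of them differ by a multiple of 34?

Use the pigeonhole principle on residue classes: two integers differ by a multiple of 34 exactly when they share a remainder mod 34.
There are 34 residue classes mod 34, so 34 integers can all lie in distinct classes.
One more integer must repeat a residue, giving a difference divisible by 34. So n = 34 + 1 = 35.

35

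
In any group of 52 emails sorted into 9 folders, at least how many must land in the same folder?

If each of the 9 folders held at most 5, the total would be at most 9 × 5 = 45 < 52, a contradiction.
So at least one holds ⌈52/9⌉ = 6.

6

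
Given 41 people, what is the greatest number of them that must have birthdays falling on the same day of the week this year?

The 41 people fall into 7 days of the week.
If each of the 7 days of the week held at most 5, the total would be at most 7 × 5 = 35 < 41, a contradiction.
So at least one holds ⌈41/7⌉ = 6.

6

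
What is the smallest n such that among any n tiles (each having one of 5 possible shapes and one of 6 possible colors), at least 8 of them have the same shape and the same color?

There are 5 × 6 = 30 (shape, color) combinations acting as pigeonholes.
With 30 × 7 = 210 tiles we could place exactly 7 in each, with no (shape, color) pair reaching 8.
One more forces some (shape, color) pair to hold 8, so 210 + 1 = 211.

211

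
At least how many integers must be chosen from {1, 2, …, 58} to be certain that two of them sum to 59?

Partition {1, …, 58} into 29 pairs: {1,58}, {2,57}, …, {29,30}.
Choosing 29 integers — say the integers 1 through 29 — takes one from each pair and avoids the property.
Choosing 30 forces two into the same pair by pigeonhole, and those sum to 59. So 30.

30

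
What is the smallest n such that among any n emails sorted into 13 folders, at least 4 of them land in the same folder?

40

There are 13 folders acting as pigeonholes.
With 13 × 3 = 39 emails we could place exactly 3 in each, with no class reaching 4.
One more forces some class to hold 4, so 39 + 1 = 40.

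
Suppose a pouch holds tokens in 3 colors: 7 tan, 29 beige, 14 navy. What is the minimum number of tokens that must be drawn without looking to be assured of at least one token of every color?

The hardest color to obtain is tan: we could draw every other token first — 50 − 7 = 43 tokens — without a single tan one.
The next draw must be tan, so 43 + 1 = 44.

44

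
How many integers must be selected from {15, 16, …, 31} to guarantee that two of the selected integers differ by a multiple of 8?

9

Use the pigeonhole principle on residue classes: group the integers by remainder mod 8; there are 8 residue classes, each nonempty in this range.
Choosing one from each class (8 integers) avoids any shared remainder.
One more choice must repeat a class, so two differ by a multiple of 8. Hence 8 + 1 = 9.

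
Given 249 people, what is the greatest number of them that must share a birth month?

21

There are 12 months of the year, which serve as the pigeonholes.
If each of the 12 months of the year held at most 20, the total would be at most 12 × 20 = 240 < 249, a contradiction.
So at least one holds ⌈249/12⌉ = 21.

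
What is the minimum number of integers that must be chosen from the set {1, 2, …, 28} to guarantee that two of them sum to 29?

15

Partition {1, …, 28} into 14 pairs: {1,28}, {2,27}, …, {14,15}.
Choosing 14 integers — say the integers 1 through 14 — takes one from each pair and avoids the property.
Choosing 15 forces two into the same pair by pigeonhole, and those sum to 29. So 15.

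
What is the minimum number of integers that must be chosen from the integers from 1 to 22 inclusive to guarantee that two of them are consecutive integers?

Partition {1, …, 22} into 11 pairs: {1,2}, {3,4}, …, {21,22}.
Choosing 11 integers — say the 11 even numbers 2, 4, …, 22 — takes one from each pair and avoids the property.
Choosing 12 forces two into the same pair by pigeonhole, and those are consecutive. So 12.

12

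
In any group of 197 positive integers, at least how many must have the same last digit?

20

There are 10 possible last digits, which serve as the pigeonholes.
If each of the 10 possible last digits held at most 19, the total would be at most 10 × 19 = 190 < 197, a contradiction.
So at least one holds ⌈197/10⌉ = 20.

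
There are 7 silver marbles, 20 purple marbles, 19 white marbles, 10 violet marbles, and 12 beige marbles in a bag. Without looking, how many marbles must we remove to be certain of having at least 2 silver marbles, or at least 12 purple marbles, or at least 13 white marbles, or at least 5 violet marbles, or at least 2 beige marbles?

30

The worst case stops just short of every target: 1 silver, 11 purple, 12 white, 4 violet, 1 beige — 1 + 11 + 12 + 4 + 1 = 29 marbles.
One more marble must push some color to its target, so 29 + 1 = 30.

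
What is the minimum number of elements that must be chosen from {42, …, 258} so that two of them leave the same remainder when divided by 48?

Use the pigeonhole principle on residue classes: group the integers by remainder mod 48; there are 48 residue classes, each nonempty in this range.
Choosing one from each class (48 integers) avoids any shared remainder.
One more choice must repeat a class, so two differ by a multiple of 48. Hence 48 + 1 = 49.

49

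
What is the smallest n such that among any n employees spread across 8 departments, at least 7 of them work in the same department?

49

There are 8 departments acting as pigeonholes.
With 8 × 6 = 48 employees we could place exactly 6 in each, with no class reaching 7.
One more forces some class to hold 7, so 48 + 1 = 49.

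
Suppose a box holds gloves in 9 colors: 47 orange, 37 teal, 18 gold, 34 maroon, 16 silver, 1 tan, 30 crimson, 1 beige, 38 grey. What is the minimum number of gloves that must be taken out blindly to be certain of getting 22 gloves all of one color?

142

In the worst case we take at most 21 of each color, but all 18 gold, all 16 silver, all 1 tan, and all 1 beige (fewer than 21), giving 21 + 21 + 18 + 21 + 16 + 1 + 21 + 1 + 21 = 141.
One more glove then forces some color to 22, so 141 + 1 = 142.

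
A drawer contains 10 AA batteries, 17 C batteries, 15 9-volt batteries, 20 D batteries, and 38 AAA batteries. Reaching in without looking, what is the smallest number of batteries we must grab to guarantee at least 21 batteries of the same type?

83

Treat the 5 types as pigeonholes.
In the worst case we take at most 20 of each type, but all 10 AA, all 17 C, and all 15 9-volt (fewer than 20), giving 10 + 17 + 15 + 20 + 20 = 82.
One more battery then forces some type to 21, so 82 + 1 = 83.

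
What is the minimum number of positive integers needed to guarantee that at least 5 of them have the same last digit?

41

There are 10 possible last digits acting as pigeonholes.
With 10 × 4 = 40 positive integers we could place exactly 4 in each, with no class reaching 5.
One more forces some class to hold 5, so 40 + 1 = 41.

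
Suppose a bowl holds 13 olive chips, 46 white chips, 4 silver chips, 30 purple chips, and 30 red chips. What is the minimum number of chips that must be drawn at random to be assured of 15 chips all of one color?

In the worst case we take at most 14 of each color, but all 13 olive and all 4 silver (fewer than 14), giving 13 + 14 + 4 + 14 + 14 = 59.
One more chip then forces some color to 15, so 59 + 1 = 60.

60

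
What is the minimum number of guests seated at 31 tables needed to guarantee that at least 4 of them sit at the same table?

There are 31 tables acting as pigeonholes.
With 31 × 3 = 93 guests we could place exactly 3 in each, with no class reaching 4.
One more forces some class to hold 4, so 93 + 1 = 94.

94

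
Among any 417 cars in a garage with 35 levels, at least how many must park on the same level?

12

The 417 cars fall into 35 levels.
If each of the 35 levels held at most 11, the total would be at most 35 × 11 = 385 < 417, a contradiction.
So at least one holds ⌈417/35⌉ = 12.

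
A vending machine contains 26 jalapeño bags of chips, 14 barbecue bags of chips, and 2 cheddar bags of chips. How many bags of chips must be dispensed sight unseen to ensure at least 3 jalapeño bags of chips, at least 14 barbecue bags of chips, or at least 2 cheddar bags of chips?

17

The worst case stops just short of every target: 2 jalapeño, 13 barbecue, 1 cheddar — 2 + 13 + 1 = 16 bags of chips.
One more bag of chips must push some flavor to its target, so 16 + 1 = 17.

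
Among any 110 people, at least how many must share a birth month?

The 110 people fall into 12 months of the year.
If each of the 12 months of the year held at most 9, the total would be at most 12 × 9 = 108 < 110, a contradiction.
So at least one holds ⌈110/12⌉ = 10.

10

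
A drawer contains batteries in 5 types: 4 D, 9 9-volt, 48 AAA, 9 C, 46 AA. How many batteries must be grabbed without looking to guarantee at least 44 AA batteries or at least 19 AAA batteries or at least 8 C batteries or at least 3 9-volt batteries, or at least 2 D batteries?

72

Each of the 5 types has its own threshold; avoid all of them simultaneously.
The worst case stops just short of every target: 1 D, 2 9-volt, 18 AAA, 7 C, 43 AA — 1 + 2 + 18 + 7 + 43 = 71 batteries.
One more battery must push some type to its target, so 71 + 1 = 72.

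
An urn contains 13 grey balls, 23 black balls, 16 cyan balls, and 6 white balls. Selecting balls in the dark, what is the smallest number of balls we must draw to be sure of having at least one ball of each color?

The hardest color to obtain is white: we could draw every other ball first — 58 − 6 = 52 balls — without a single white one.
The next draw must be white, so 52 + 1 = 53.

53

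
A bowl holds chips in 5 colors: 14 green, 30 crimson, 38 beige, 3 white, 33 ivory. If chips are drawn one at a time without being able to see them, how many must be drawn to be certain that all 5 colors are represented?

116

The hardest color to obtain is white: we could draw every other chip first — 118 − 3 = 115 chips — without a single white one.
The next draw must be white, so 115 + 1 = 116.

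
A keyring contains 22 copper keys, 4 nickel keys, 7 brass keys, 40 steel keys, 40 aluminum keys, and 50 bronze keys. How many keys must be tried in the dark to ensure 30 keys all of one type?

121

In the worst case we take at most 29 of each type, but all 22 copper, all 4 nickel, and all 7 brass (fewer than 29), giving 22 + 4 + 7 + 29 + 29 + 29 = 120.
One more key then forces some type to 30, so 120 + 1 = 121.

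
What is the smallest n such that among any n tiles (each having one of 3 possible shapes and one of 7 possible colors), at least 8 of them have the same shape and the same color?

148

There are 3 × 7 = 21 (shape, color) combinations acting as pigeonholes.
With 21 × 7 = 147 tiles we could place exactly 7 in each, with no (shape, color) pair reaching 8.
One more forces some (shape, color) pair to hold 8, so 147 + 1 = 148.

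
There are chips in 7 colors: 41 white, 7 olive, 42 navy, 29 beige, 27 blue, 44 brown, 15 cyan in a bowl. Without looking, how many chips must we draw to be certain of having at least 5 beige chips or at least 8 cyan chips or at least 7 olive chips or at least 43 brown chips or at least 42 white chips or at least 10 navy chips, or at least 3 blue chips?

112

Each of the 7 colors has its own threshold; avoid all of them simultaneously.
The worst case stops just short of every target: 41 white, 6 olive, 9 navy, 4 beige, 2 blue, 42 brown, 7 cyan — 41 + 6 + 9 + 4 + 2 + 42 + 7 = 111 chips.
One more chip must push some color to its target, so 111 + 1 = 112.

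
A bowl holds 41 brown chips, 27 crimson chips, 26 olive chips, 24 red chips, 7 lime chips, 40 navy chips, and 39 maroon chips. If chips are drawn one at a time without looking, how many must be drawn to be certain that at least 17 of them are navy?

181

The worst case draws every non-navy chip first: 41 + 27 + 26 + 24 + 7 + 39 = 164.
The next 17 draws are then forced to be navy, giving 164 + 17 = 181.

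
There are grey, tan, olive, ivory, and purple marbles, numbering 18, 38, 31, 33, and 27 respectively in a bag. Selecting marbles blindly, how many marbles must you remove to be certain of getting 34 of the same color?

143

Treat the 5 colors as pigeonholes.
In the worst case we take at most 33 of each color, but all 18 grey, all 31 olive, and all 27 purple (fewer than 33), giving 18 + 33 + 31 + 33 + 27 = 142.
One more marble then forces some color to 34, so 142 + 1 = 143.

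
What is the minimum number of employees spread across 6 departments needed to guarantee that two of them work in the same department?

7

There are 6 departments acting as pigeonholes.
With 6 employees we could place one in each, avoiding any repeat.
One more forces some class to hold 2, so 6 + 1 = 7.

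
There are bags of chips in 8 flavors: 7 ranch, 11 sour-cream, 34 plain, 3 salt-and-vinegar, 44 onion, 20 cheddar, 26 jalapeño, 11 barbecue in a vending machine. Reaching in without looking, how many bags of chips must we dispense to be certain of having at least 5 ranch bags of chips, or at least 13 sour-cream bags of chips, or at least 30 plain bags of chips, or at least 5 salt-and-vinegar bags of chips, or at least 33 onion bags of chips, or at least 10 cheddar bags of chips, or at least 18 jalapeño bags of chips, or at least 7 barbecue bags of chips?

The worst case stops just short of every target: 4 ranch, all 11 sour-cream, 29 plain, all 3 salt-and-vinegar, 32 onion, 9 cheddar, 17 jalapeño, 6 barbecue — 4 + 11 + 29 + 3 + 32 + 9 + 17 + 6 = 111 bags of chips.
One more bag of chips must push some flavor to its target, so 111 + 1 = 112.

112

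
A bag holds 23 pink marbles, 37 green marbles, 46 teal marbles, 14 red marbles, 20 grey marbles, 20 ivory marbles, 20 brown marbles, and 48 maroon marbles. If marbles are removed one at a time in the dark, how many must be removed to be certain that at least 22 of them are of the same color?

159

Treat the 8 colors as pigeonholes.
In the worst case we take at most 21 of each color, but all 14 red, all 20 grey, all 20 ivory, and all 20 brown (fewer than 21), giving 21 + 21 + 21 + 14 + 20 + 20 + 20 + 21 = 158.
One more marble then forces some color to 22, so 158 + 1 = 159.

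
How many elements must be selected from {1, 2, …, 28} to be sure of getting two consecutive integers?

15

Partition {1, …, 28} into 14 pairs: {1,2}, {3,4}, …, {27,28}.
Choosing 14 integers — say the 14 even numbers 2, 4, …, 28 — takes one from each pair and avoids the property.
Choosing 15 forces two into the same pair by pigeonhole, and those are consecutive. So 15.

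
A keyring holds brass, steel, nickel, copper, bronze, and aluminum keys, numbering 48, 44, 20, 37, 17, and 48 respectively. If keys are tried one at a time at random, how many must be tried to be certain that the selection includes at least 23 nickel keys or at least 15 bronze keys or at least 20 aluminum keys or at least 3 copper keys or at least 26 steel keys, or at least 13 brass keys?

93

Each of the 6 types has its own threshold; avoid all of them simultaneously.
The worst case stops just short of every target: 12 brass, 25 steel, all 20 nickel, 2 copper, 14 bronze, 19 aluminum — 12 + 25 + 20 + 2 + 14 + 19 = 92 keys.
One more key must push some type to its target, so 92 + 1 = 93.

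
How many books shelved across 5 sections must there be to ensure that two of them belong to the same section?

6

There are 5 sections acting as pigeonholes.
With 5 books we could place one in each, avoiding any repeat.
One more forces some class to hold 2, so 5 + 1 = 6.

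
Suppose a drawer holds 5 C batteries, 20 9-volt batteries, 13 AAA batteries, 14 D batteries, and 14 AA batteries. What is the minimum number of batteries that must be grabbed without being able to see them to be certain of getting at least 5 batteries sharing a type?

The worst case takes 4 batteries of each type without reaching 5 of any: 5 × 4 = 20.
The next battery must bring some type to 5, so 20 + 1 = 21.

21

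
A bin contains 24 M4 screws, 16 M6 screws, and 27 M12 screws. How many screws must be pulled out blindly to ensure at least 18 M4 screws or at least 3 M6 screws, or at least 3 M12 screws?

The worst case stops just short of every target: 17 M4, 2 M6, 2 M12 — 17 + 2 + 2 = 21 screws.
One more screw must push some size to its target, so 21 + 1 = 22.

22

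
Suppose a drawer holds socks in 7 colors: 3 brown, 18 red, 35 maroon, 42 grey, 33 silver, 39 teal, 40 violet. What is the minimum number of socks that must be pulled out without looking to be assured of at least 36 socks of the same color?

Treat the 7 colors as pigeonholes.
In the worst case we take at most 35 of each color, but all 3 brown, all 18 red, and all 33 silver (fewer than 35), giving 3 + 18 + 35 + 35 + 33 + 35 + 35 = 194.
One more sock then forces some color to 36, so 194 + 1 = 195.

195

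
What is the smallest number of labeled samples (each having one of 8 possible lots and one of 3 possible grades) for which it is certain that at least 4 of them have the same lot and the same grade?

73

There are 8 × 3 = 24 (lot, grade) combinations acting as pigeonholes.
With 24 × 3 = 72 labeled samples we could place exactly 3 in each, with no (lot, grade) pair reaching 4.
One more forces some (lot, grade) pair to hold 4, so 72 + 1 = 73.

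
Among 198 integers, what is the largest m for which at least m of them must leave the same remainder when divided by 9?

If each of the 9 residue classes modulo 9 held at most 21, the total would be at most 9 × 21 = 189 < 198, a contradiction.
So at least one holds ⌈198/9⌉ = 22.

22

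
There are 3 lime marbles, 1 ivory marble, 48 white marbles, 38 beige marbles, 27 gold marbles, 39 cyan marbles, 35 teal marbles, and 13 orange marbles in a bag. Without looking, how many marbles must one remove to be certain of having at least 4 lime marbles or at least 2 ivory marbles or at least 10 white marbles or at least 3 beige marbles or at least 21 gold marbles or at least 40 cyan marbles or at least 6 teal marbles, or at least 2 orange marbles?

Each of the 8 colors has its own threshold; avoid all of them simultaneously.
The worst case stops just short of every target: 3 lime, 1 ivory, 9 white, 2 beige, 20 gold, 39 cyan, 5 teal, 1 orange — 3 + 1 + 9 + 2 + 20 + 39 + 5 + 1 = 80 marbles.
One more marble must push some color to its target, so 80 + 1 = 81.

81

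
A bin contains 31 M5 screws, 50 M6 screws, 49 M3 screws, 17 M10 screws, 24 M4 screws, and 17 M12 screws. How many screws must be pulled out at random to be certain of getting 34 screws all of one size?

156

In the worst case we take at most 33 of each size, but all 31 M5, all 17 M10, all 24 M4, and all 17 M12 (fewer than 33), giving 31 + 33 + 33 + 17 + 24 + 17 = 155.
One more screw then forces some size to 34, so 155 + 1 = 156.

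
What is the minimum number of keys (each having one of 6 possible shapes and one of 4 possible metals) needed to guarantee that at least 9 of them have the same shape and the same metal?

There are 6 × 4 = 24 (shape, metal) combinations acting as pigeonholes.
With 24 × 8 = 192 keys we could place exactly 8 in each, with no (shape, metal) pair reaching 9.
One more forces some (shape, metal) pair to hold 9, so 192 + 1 = 193.

193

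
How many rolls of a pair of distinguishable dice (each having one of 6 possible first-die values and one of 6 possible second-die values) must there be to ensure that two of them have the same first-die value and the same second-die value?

37

There are 6 × 6 = 36 (first-die value, second-die value) combinations acting as pigeonholes.
With 36 rolls of a pair of distinguishable dice we could place one in each, avoiding any repeat.
One more forces some (first-die value, second-die value) pair to hold 2, so 36 + 1 = 37.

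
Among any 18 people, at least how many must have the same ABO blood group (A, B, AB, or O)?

5

There are 4 ABO blood groups, which serve as the pigeonholes.
If each of the 4 ABO blood groups held at most 4, the total would be at most 4 × 4 = 16 < 18, a contradiction.
So at least one holds ⌈18/4⌉ = 5.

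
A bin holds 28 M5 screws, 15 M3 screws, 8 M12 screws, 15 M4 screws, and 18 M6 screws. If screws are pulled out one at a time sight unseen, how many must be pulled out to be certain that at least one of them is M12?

77

The worst case draws every non-M12 screw first: 28 + 15 + 15 + 18 = 76.
The next draw is then forced to be M12, giving 76 + 1 = 77.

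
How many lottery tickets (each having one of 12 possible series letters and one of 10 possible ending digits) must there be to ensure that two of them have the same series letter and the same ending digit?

There are 12 × 10 = 120 (series letter, ending digit) combinations acting as pigeonholes.
With 120 lottery tickets we could place one in each, avoiding any repeat.
One more forces some (series letter, ending digit) pair to hold 2, so 120 + 1 = 121.

121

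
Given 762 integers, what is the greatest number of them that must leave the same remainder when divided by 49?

If each of the 49 residue classes modulo 49 held at most 15, the total would be at most 49 × 15 = 735 < 762, a contradiction.
So at least one holds ⌈762/49⌉ = 16.

16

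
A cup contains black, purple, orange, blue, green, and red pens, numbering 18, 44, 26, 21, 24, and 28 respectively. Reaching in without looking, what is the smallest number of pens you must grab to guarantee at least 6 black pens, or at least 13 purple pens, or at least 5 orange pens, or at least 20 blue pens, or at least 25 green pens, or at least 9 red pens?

The worst case stops just short of every target: 5 black, 12 purple, 4 orange, 19 blue, 24 green, 8 red — 5 + 12 + 4 + 19 + 24 + 8 = 72 pens.
One more pen must push some ink color to its target, so 72 + 1 = 73.

73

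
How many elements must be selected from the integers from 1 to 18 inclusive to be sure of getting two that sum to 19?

Partition {1, …, 18} into 9 pairs: {1,18}, {2,17}, …, {9,10}.
Choosing 9 integers — say the integers 1 through 9 — takes one from each pair and avoids the property.
Choosing 10 forces two into the same pair by pigeonhole, and those sum to 19. So 10.

10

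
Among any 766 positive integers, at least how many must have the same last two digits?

There are 100 possible two-digit endings, which serve as the pigeonholes.
If each of the 100 possible two-digit endings held at most 7, the total would be at most 100 × 7 = 700 < 766, a contradiction.
So at least one holds ⌈766/100⌉ = 8.

8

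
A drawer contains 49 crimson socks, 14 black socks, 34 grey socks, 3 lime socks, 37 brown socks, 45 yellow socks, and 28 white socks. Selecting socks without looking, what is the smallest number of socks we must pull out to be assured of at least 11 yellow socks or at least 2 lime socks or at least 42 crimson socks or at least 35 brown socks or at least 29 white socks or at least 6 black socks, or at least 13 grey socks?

The worst case stops just short of every target: 41 crimson, 5 black, 12 grey, 1 lime, 34 brown, 10 yellow, 28 white — 41 + 5 + 12 + 1 + 34 + 10 + 28 = 131 socks.
One more sock must push some color to its target, so 131 + 1 = 132.

132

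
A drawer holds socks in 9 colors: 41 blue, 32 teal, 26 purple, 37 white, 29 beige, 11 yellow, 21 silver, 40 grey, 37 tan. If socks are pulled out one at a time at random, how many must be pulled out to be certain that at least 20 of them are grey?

To avoid grey socks as long as possible, exhaust the other 8 colors first.
The worst case draws every non-grey sock first: 41 + 32 + 26 + 37 + 29 + 11 + 21 + 37 = 234.
The next 20 draws are then forced to be grey, giving 234 + 20 = 254.

254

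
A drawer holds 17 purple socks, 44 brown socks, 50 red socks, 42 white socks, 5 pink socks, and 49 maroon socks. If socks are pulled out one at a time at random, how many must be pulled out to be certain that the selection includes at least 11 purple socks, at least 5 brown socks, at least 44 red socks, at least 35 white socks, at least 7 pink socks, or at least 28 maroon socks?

124

Each of the 6 colors has its own threshold; avoid all of them simultaneously.
The worst case stops just short of every target: 10 purple, 4 brown, 43 red, 34 white, all 5 pink, 27 maroon — 10 + 4 + 43 + 34 + 5 + 27 = 123 socks.
One more sock must push some color to its target, so 123 + 1 = 124.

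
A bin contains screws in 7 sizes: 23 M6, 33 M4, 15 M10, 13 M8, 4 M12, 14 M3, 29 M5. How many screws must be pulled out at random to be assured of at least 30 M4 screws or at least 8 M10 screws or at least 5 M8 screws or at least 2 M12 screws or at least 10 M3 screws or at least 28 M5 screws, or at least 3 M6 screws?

Each of the 7 sizes has its own threshold; avoid all of them simultaneously.
The worst case stops just short of every target: 2 M6, 29 M4, 7 M10, 4 M8, 1 M12, 9 M3, 27 M5 — 2 + 29 + 7 + 4 + 1 + 9 + 27 = 79 screws.
One more screw must push some size to its target, so 79 + 1 = 80.

80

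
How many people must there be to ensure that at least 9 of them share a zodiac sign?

97

There are 12 zodiac signs acting as pigeonholes.
With 12 × 8 = 96 people we could place exactly 8 in each, with no class reaching 9.
One more forces some class to hold 9, so 96 + 1 = 97.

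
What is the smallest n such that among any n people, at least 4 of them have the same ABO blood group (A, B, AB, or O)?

There are 4 ABO blood groups acting as pigeonholes.
With 4 × 3 = 12 people we could place exactly 3 in each, with no class reaching 4.
One more forces some class to hold 4, so 12 + 1 = 13.

13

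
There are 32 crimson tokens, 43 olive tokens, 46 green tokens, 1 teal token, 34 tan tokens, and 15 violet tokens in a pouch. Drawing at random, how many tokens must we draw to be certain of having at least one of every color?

The hardest color to obtain is teal: we could draw every other token first — 171 − 1 = 170 tokens — without a single teal one.
The next draw must be teal, so 170 + 1 = 171.

171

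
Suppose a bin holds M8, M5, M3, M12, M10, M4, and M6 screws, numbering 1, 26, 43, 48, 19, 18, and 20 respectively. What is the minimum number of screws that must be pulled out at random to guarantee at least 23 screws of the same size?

125

In the worst case we take at most 22 of each size, but all 1 M8, all 19 M10, all 18 M4, and all 20 M6 (fewer than 22), giving 1 + 22 + 22 + 22 + 19 + 18 + 20 = 124.
One more screw then forces some size to 23, so 124 + 1 = 125.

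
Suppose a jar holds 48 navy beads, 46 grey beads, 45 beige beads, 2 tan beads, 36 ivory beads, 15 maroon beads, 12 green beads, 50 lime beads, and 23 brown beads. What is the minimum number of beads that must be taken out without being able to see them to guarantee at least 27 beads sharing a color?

183

In the worst case we take at most 26 of each color, but all 2 tan, all 15 maroon, all 12 green, and all 23 brown (fewer than 26), giving 26 + 26 + 26 + 2 + 26 + 15 + 12 + 26 + 23 = 182.
One more bead then forces some color to 27, so 182 + 1 = 183.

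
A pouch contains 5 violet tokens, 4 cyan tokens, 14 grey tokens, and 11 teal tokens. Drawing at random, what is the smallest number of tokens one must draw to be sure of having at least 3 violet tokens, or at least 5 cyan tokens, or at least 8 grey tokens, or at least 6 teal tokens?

Each of the 4 colors has its own threshold; avoid all of them simultaneously.
The worst case stops just short of every target: 2 violet, 4 cyan, 7 grey, 5 teal — 2 + 4 + 7 + 5 = 18 tokens.
One more token must push some color to its target, so 18 + 1 = 19.

19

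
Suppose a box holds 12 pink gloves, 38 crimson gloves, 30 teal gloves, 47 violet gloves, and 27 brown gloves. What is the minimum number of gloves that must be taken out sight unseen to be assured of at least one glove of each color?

143

The hardest color to obtain is pink: we could draw every other glove first — 154 − 12 = 142 gloves — without a single pink one.
The next draw must be pink, so 142 + 1 = 143.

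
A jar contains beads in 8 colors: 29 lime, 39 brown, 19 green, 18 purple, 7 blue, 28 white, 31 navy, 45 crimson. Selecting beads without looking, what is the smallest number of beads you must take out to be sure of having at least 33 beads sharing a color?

197

In the worst case we take at most 32 of each color, but all 29 lime, all 19 green, all 18 purple, all 7 blue, all 28 white, and all 31 navy (fewer than 32), giving 29 + 32 + 19 + 18 + 7 + 28 + 31 + 32 = 196.
One more bead then forces some color to 33, so 196 + 1 = 197.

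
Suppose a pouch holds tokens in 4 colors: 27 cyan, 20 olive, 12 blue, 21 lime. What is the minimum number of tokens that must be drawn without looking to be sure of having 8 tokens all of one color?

Treat the 4 colors as pigeonholes.
The worst case takes 7 tokens of each color without reaching 8 of any: 4 × 7 = 28.
The next token must bring some color to 8, so 28 + 1 = 29.

29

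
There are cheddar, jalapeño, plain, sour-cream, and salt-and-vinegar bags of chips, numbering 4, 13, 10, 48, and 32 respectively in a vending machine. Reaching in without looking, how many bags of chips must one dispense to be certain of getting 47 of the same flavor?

Treat the 5 flavors as pigeonholes.
In the worst case we take at most 46 of each flavor, but all 4 cheddar, all 13 jalapeño, all 10 plain, and all 32 salt-and-vinegar (fewer than 46), giving 4 + 13 + 10 + 46 + 32 = 105.
One more bag of chips then forces some flavor to 47, so 105 + 1 = 106.

106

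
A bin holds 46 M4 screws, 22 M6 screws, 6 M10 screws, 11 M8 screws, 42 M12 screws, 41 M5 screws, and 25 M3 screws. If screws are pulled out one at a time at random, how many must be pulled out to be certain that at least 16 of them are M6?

187

To avoid M6 screws as long as possible, exhaust the other 6 sizes first.
The worst case draws every non-M6 screw first: 46 + 6 + 11 + 42 + 41 + 25 = 171.
The next 16 draws are then forced to be M6, giving 171 + 16 = 187.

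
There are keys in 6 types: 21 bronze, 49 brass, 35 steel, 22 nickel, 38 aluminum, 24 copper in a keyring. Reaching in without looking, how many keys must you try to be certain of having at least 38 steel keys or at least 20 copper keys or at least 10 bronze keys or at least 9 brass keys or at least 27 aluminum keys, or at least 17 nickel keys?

Each of the 6 types has its own threshold; avoid all of them simultaneously.
The worst case stops just short of every target: 9 bronze, 8 brass, all 35 steel, 16 nickel, 26 aluminum, 19 copper — 9 + 8 + 35 + 16 + 26 + 19 = 113 keys.
One more key must push some type to its target, so 113 + 1 = 114.

114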